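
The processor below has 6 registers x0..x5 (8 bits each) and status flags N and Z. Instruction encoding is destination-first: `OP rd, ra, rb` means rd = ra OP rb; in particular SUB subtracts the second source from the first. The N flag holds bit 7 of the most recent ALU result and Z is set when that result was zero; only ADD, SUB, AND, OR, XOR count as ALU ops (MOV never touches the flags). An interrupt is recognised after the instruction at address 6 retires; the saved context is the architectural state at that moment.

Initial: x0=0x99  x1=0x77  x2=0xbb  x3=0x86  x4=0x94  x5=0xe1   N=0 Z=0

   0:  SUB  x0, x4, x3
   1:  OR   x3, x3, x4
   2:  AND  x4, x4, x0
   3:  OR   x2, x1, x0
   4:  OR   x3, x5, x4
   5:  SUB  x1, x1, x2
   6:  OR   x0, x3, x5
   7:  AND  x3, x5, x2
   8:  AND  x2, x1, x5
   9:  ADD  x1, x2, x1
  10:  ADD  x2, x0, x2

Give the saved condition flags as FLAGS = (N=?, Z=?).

FLAGS = (N=1, Z=0)

after  0: x0=0x0e x1=0x77 x2=0xbb x3=0x86 x4=0x94 x5=0xe1  N=0 Z=0
after  1: x0=0x0e x1=0x77 x2=0xbb x3=0x96 x4=0x94 x5=0xe1  N=1 Z=0
after  2: x0=0x0e x1=0x77 x2=0xbb x3=0x96 x4=0x04 x5=0xe1  N=0 Z=0
after  3: x0=0x0e x1=0x77 x2=0x7f x3=0x96 x4=0x04 x5=0xe1  N=0 Z=0
after  4: x0=0x0e x1=0x77 x2=0x7f x3=0xe5 x4=0x04 x5=0xe1  N=1 Z=0
after  5: x0=0x0e x1=0xf8 x2=0x7f x3=0xe5 x4=0x04 x5=0xe1  N=1 Z=0
after  6: x0=0xe5 x1=0xf8 x2=0x7f x3=0xe5 x4=0x04 x5=0xe1  N=1 Z=0
-- IRQ taken; context saved, return-PC = 7 --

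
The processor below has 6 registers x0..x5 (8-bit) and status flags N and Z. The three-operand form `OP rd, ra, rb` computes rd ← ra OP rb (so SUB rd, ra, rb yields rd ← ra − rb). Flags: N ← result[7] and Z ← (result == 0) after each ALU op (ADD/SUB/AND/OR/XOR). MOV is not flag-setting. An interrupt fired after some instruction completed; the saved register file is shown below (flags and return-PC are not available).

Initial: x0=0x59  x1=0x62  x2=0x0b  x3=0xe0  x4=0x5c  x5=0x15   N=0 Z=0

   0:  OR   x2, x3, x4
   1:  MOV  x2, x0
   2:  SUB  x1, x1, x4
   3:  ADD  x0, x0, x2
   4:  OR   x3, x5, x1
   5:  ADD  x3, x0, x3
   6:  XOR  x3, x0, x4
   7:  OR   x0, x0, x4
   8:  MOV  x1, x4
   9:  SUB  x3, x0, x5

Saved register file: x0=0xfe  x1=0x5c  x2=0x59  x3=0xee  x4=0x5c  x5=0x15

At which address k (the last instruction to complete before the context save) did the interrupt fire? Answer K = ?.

after  0: x0=0x59 x1=0x62 x2=0xfc x3=0xe0 x4=0x5c x5=0x15  N=1 Z=0
after  1: x0=0x59 x1=0x62 x2=0x59 x3=0xe0 x4=0x5c x5=0x15  N=1 Z=0
after  2: x0=0x59 x1=0x06 x2=0x59 x3=0xe0 x4=0x5c x5=0x15  N=0 Z=0
after  3: x0=0xb2 x1=0x06 x2=0x59 x3=0xe0 x4=0x5c x5=0x15  N=1 Z=0
after  4: x0=0xb2 x1=0x06 x2=0x59 x3=0x17 x4=0x5c x5=0x15  N=0 Z=0
after  5: x0=0xb2 x1=0x06 x2=0x59 x3=0xc9 x4=0x5c x5=0x15  N=1 Z=0
after  6: x0=0xb2 x1=0x06 x2=0x59 x3=0xee x4=0x5c x5=0x15  N=1 Z=0
after  7: x0=0xfe x1=0x06 x2=0x59 x3=0xee x4=0x5c x5=0x15  N=1 Z=0
after  8: x0=0xfe x1=0x5c x2=0x59 x3=0xee x4=0x5c x5=0x15  N=1 Z=0
-- IRQ taken; context saved, return-PC = 9 --

K = 8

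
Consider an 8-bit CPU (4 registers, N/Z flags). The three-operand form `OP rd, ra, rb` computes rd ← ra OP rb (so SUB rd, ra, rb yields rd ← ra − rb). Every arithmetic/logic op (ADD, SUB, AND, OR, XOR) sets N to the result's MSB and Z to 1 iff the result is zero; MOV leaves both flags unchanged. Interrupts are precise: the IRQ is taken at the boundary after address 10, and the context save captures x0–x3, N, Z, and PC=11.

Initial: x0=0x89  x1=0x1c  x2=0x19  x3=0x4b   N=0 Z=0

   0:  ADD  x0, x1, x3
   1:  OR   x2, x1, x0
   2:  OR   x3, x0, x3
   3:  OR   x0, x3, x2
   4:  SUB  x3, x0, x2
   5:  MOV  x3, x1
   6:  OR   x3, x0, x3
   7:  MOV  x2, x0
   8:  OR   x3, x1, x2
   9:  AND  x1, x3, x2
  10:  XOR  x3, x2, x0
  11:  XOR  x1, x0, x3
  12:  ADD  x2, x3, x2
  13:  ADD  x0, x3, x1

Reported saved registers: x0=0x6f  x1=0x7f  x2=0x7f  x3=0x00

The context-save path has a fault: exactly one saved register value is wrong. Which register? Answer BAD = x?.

BAD = x0

after  0: x0=0x67 x1=0x1c x2=0x19 x3=0x4b  N=0 Z=0
after  1: x0=0x67 x1=0x1c x2=0x7f x3=0x4b  N=0 Z=0
after  2: x0=0x67 x1=0x1c x2=0x7f x3=0x6f  N=0 Z=0
after  3: x0=0x7f x1=0x1c x2=0x7f x3=0x6f  N=0 Z=0
after  4: x0=0x7f x1=0x1c x2=0x7f x3=0x00  N=0 Z=1
after  5: x0=0x7f x1=0x1c x2=0x7f x3=0x1c  N=0 Z=1
after  6: x0=0x7f x1=0x1c x2=0x7f x3=0x7f  N=0 Z=0
after  7: x0=0x7f x1=0x1c x2=0x7f x3=0x7f  N=0 Z=0
after  8: x0=0x7f x1=0x1c x2=0x7f x3=0x7f  N=0 Z=0
after  9: x0=0x7f x1=0x7f x2=0x7f x3=0x7f  N=0 Z=0
after 10: x0=0x7f x1=0x7f x2=0x7f x3=0x00  N=0 Z=1
-- IRQ taken; context saved, return-PC = 11 --
mismatch: x0: reported 0x6f vs actual 0x7f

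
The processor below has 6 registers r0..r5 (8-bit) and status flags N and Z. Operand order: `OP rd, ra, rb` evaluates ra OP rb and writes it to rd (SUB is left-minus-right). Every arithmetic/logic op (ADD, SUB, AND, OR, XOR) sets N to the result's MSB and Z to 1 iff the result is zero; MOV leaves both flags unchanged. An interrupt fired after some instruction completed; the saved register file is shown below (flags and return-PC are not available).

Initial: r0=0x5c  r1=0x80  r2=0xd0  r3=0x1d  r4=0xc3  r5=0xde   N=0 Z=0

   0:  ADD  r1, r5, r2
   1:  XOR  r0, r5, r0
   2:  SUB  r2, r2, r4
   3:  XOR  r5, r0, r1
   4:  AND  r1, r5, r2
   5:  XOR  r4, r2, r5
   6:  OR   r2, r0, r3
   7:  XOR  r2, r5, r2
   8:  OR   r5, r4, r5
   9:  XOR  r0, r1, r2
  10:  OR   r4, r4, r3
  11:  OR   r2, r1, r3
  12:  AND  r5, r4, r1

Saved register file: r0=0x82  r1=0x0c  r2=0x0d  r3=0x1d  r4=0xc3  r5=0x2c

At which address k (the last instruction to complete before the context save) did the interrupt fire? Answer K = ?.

after  0: r0=0x5c r1=0xae r2=0xd0 r3=0x1d r4=0xc3 r5=0xde  N=1 Z=0
after  1: r0=0x82 r1=0xae r2=0xd0 r3=0x1d r4=0xc3 r5=0xde  N=1 Z=0
after  2: r0=0x82 r1=0xae r2=0x0d r3=0x1d r4=0xc3 r5=0xde  N=0 Z=0
after  3: r0=0x82 r1=0xae r2=0x0d r3=0x1d r4=0xc3 r5=0x2c  N=0 Z=0
after  4: r0=0x82 r1=0x0c r2=0x0d r3=0x1d r4=0xc3 r5=0x2c  N=0 Z=0
-- IRQ taken; context saved, return-PC = 5 --

K = 4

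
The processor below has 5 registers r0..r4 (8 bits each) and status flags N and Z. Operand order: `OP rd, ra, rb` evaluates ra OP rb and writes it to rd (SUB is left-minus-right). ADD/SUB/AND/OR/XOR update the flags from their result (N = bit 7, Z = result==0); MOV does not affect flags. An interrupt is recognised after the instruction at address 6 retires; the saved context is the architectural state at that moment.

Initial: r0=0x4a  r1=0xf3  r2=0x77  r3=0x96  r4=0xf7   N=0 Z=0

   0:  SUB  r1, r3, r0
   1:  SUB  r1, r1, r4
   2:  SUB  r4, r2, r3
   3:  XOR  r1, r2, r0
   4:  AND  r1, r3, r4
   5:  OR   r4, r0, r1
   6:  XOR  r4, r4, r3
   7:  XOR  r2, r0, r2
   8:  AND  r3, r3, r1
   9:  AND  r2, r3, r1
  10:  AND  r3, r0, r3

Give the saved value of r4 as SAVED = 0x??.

after  0: r0=0x4a r1=0x4c r2=0x77 r3=0x96 r4=0xf7  N=0 Z=0
after  1: r0=0x4a r1=0x55 r2=0x77 r3=0x96 r4=0xf7  N=0 Z=0
after  2: r0=0x4a r1=0x55 r2=0x77 r3=0x96 r4=0xe1  N=1 Z=0
after  3: r0=0x4a r1=0x3d r2=0x77 r3=0x96 r4=0xe1  N=0 Z=0
after  4: r0=0x4a r1=0x80 r2=0x77 r3=0x96 r4=0xe1  N=1 Z=0
after  5: r0=0x4a r1=0x80 r2=0x77 r3=0x96 r4=0xca  N=1 Z=0
after  6: r0=0x4a r1=0x80 r2=0x77 r3=0x96 r4=0x5c  N=0 Z=0
-- IRQ taken; context saved, return-PC = 7 --

SAVED = 0x5c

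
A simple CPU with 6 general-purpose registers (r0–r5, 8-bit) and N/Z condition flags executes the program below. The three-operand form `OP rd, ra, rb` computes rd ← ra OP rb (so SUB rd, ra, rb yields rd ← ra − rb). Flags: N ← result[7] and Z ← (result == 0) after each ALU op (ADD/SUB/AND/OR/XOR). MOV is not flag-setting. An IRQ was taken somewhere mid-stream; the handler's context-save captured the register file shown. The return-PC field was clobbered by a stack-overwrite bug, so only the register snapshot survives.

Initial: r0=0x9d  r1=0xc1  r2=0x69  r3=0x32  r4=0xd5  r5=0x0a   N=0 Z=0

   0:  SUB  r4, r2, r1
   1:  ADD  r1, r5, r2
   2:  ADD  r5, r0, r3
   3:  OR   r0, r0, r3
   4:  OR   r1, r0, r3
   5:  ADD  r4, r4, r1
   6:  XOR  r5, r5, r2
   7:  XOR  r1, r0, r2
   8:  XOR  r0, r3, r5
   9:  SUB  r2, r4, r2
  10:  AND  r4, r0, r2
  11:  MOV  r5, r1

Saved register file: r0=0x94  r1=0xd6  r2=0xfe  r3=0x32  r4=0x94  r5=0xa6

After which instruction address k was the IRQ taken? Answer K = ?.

K = 10

after  0: r0=0x9d r1=0xc1 r2=0x69 r3=0x32 r4=0xa8 r5=0x0a  N=1 Z=0
after  1: r0=0x9d r1=0x73 r2=0x69 r3=0x32 r4=0xa8 r5=0x0a  N=0 Z=0
after  2: r0=0x9d r1=0x73 r2=0x69 r3=0x32 r4=0xa8 r5=0xcf  N=1 Z=0
after  3: r0=0xbf r1=0x73 r2=0x69 r3=0x32 r4=0xa8 r5=0xcf  N=1 Z=0
after  4: r0=0xbf r1=0xbf r2=0x69 r3=0x32 r4=0xa8 r5=0xcf  N=1 Z=0
after  5: r0=0xbf r1=0xbf r2=0x69 r3=0x32 r4=0x67 r5=0xcf  N=0 Z=0
after  6: r0=0xbf r1=0xbf r2=0x69 r3=0x32 r4=0x67 r5=0xa6  N=1 Z=0
after  7: r0=0xbf r1=0xd6 r2=0x69 r3=0x32 r4=0x67 r5=0xa6  N=1 Z=0
after  8: r0=0x94 r1=0xd6 r2=0x69 r3=0x32 r4=0x67 r5=0xa6  N=1 Z=0
after  9: r0=0x94 r1=0xd6 r2=0xfe r3=0x32 r4=0x67 r5=0xa6  N=1 Z=0
after 10: r0=0x94 r1=0xd6 r2=0xfe r3=0x32 r4=0x94 r5=0xa6  N=1 Z=0
-- IRQ taken; context saved, return-PC = 11 --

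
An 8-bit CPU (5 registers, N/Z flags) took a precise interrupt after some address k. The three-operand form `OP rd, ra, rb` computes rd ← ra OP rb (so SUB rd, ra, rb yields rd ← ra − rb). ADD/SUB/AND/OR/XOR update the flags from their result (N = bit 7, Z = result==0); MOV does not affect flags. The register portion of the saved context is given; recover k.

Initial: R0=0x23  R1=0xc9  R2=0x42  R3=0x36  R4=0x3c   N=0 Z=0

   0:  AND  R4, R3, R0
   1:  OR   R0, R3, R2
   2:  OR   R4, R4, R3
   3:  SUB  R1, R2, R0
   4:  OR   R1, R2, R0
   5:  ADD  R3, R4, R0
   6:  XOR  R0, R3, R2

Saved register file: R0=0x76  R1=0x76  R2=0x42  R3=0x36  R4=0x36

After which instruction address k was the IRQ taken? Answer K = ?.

K = 4

after  0: R0=0x23 R1=0xc9 R2=0x42 R3=0x36 R4=0x22  N=0 Z=0
after  1: R0=0x76 R1=0xc9 R2=0x42 R3=0x36 R4=0x22  N=0 Z=0
after  2: R0=0x76 R1=0xc9 R2=0x42 R3=0x36 R4=0x36  N=0 Z=0
after  3: R0=0x76 R1=0xcc R2=0x42 R3=0x36 R4=0x36  N=1 Z=0
after  4: R0=0x76 R1=0x76 R2=0x42 R3=0x36 R4=0x36  N=0 Z=0
-- IRQ taken; context saved, return-PC = 5 --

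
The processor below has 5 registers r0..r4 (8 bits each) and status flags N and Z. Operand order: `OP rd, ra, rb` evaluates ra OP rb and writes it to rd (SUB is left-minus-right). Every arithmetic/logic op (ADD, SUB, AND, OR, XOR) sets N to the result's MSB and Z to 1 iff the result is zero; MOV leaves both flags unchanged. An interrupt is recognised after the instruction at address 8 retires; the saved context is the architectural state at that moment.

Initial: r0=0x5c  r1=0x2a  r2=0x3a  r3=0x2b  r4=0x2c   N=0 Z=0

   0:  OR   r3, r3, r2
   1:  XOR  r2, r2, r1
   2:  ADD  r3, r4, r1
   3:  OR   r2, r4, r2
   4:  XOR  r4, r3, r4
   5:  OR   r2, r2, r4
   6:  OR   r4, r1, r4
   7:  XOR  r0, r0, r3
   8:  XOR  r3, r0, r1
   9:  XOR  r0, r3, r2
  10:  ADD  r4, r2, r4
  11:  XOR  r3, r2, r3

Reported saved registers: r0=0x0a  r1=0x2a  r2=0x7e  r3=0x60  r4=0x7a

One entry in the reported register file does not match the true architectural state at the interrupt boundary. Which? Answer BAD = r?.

after  0: r0=0x5c r1=0x2a r2=0x3a r3=0x3b r4=0x2c  N=0 Z=0
after  1: r0=0x5c r1=0x2a r2=0x10 r3=0x3b r4=0x2c  N=0 Z=0
after  2: r0=0x5c r1=0x2a r2=0x10 r3=0x56 r4=0x2c  N=0 Z=0
after  3: r0=0x5c r1=0x2a r2=0x3c r3=0x56 r4=0x2c  N=0 Z=0
after  4: r0=0x5c r1=0x2a r2=0x3c r3=0x56 r4=0x7a  N=0 Z=0
after  5: r0=0x5c r1=0x2a r2=0x7e r3=0x56 r4=0x7a  N=0 Z=0
after  6: r0=0x5c r1=0x2a r2=0x7e r3=0x56 r4=0x7a  N=0 Z=0
after  7: r0=0x0a r1=0x2a r2=0x7e r3=0x56 r4=0x7a  N=0 Z=0
after  8: r0=0x0a r1=0x2a r2=0x7e r3=0x20 r4=0x7a  N=0 Z=0
-- IRQ taken; context saved, return-PC = 9 --
mismatch: r3: reported 0x60 vs actual 0x20

BAD = r3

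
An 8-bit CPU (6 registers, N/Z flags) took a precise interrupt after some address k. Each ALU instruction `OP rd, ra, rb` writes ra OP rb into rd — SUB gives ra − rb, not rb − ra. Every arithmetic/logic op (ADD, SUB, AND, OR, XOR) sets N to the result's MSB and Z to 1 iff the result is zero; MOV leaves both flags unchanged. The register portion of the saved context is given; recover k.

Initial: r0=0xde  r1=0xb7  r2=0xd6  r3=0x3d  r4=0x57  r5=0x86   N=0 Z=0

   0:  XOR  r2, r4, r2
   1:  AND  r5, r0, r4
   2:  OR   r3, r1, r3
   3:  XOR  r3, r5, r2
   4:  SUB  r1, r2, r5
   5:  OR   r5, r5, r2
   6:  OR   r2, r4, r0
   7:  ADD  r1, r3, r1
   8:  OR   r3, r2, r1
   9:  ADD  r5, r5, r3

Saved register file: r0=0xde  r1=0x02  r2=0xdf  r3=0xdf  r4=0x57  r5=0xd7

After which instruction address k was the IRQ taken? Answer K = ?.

after  0: r0=0xde r1=0xb7 r2=0x81 r3=0x3d r4=0x57 r5=0x86  N=1 Z=0
after  1: r0=0xde r1=0xb7 r2=0x81 r3=0x3d r4=0x57 r5=0x56  N=0 Z=0
after  2: r0=0xde r1=0xb7 r2=0x81 r3=0xbf r4=0x57 r5=0x56  N=1 Z=0
after  3: r0=0xde r1=0xb7 r2=0x81 r3=0xd7 r4=0x57 r5=0x56  N=1 Z=0
after  4: r0=0xde r1=0x2b r2=0x81 r3=0xd7 r4=0x57 r5=0x56  N=0 Z=0
after  5: r0=0xde r1=0x2b r2=0x81 r3=0xd7 r4=0x57 r5=0xd7  N=1 Z=0
after  6: r0=0xde r1=0x2b r2=0xdf r3=0xd7 r4=0x57 r5=0xd7  N=1 Z=0
after  7: r0=0xde r1=0x02 r2=0xdf r3=0xd7 r4=0x57 r5=0xd7  N=0 Z=0
after  8: r0=0xde r1=0x02 r2=0xdf r3=0xdf r4=0x57 r5=0xd7  N=1 Z=0
-- IRQ taken; context saved, return-PC = 9 --

K = 8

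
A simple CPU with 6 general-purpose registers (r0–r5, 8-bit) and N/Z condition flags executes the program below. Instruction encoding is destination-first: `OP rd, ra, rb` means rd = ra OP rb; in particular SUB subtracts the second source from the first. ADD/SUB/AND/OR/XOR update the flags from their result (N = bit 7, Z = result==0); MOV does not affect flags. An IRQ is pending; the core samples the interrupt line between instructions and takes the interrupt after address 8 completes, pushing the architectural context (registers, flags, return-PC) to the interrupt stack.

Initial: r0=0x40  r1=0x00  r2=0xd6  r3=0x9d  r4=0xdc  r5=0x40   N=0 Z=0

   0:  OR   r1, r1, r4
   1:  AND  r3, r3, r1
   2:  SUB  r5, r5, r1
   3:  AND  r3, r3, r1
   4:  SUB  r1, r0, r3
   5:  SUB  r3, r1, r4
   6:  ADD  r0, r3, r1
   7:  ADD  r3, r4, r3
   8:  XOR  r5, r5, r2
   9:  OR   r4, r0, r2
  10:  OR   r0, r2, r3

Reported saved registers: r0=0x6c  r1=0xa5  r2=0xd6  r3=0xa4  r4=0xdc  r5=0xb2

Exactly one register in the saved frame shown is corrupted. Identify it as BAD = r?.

BAD = r1

after  0: r0=0x40 r1=0xdc r2=0xd6 r3=0x9d r4=0xdc r5=0x40  N=1 Z=0
after  1: r0=0x40 r1=0xdc r2=0xd6 r3=0x9c r4=0xdc r5=0x40  N=1 Z=0
after  2: r0=0x40 r1=0xdc r2=0xd6 r3=0x9c r4=0xdc r5=0x64  N=0 Z=0
after  3: r0=0x40 r1=0xdc r2=0xd6 r3=0x9c r4=0xdc r5=0x64  N=1 Z=0
after  4: r0=0x40 r1=0xa4 r2=0xd6 r3=0x9c r4=0xdc r5=0x64  N=1 Z=0
after  5: r0=0x40 r1=0xa4 r2=0xd6 r3=0xc8 r4=0xdc r5=0x64  N=1 Z=0
after  6: r0=0x6c r1=0xa4 r2=0xd6 r3=0xc8 r4=0xdc r5=0x64  N=0 Z=0
after  7: r0=0x6c r1=0xa4 r2=0xd6 r3=0xa4 r4=0xdc r5=0x64  N=1 Z=0
after  8: r0=0x6c r1=0xa4 r2=0xd6 r3=0xa4 r4=0xdc r5=0xb2  N=1 Z=0
-- IRQ taken; context saved, return-PC = 9 --
mismatch: r1: reported 0xa5 vs actual 0xa4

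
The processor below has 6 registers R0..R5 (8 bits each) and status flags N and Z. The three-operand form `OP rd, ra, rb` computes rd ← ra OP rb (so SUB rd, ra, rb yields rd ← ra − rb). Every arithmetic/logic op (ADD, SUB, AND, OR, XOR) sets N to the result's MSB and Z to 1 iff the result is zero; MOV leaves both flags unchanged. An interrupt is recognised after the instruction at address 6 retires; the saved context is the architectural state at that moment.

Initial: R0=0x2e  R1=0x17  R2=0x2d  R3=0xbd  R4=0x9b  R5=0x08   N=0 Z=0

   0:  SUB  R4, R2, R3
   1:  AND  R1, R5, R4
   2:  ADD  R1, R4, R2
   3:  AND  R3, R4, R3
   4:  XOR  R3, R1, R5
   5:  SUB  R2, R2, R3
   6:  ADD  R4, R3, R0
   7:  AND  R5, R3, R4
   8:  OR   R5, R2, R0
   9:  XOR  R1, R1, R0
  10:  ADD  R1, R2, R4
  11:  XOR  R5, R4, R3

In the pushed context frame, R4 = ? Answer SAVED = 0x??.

after  0: R0=0x2e R1=0x17 R2=0x2d R3=0xbd R4=0x70 R5=0x08  N=0 Z=0
after  1: R0=0x2e R1=0x00 R2=0x2d R3=0xbd R4=0x70 R5=0x08  N=0 Z=1
after  2: R0=0x2e R1=0x9d R2=0x2d R3=0xbd R4=0x70 R5=0x08  N=1 Z=0
after  3: R0=0x2e R1=0x9d R2=0x2d R3=0x30 R4=0x70 R5=0x08  N=0 Z=0
after  4: R0=0x2e R1=0x9d R2=0x2d R3=0x95 R4=0x70 R5=0x08  N=1 Z=0
after  5: R0=0x2e R1=0x9d R2=0x98 R3=0x95 R4=0x70 R5=0x08  N=1 Z=0
after  6: R0=0x2e R1=0x9d R2=0x98 R3=0x95 R4=0xc3 R5=0x08  N=1 Z=0
-- IRQ taken; context saved, return-PC = 7 --

SAVED = 0xc3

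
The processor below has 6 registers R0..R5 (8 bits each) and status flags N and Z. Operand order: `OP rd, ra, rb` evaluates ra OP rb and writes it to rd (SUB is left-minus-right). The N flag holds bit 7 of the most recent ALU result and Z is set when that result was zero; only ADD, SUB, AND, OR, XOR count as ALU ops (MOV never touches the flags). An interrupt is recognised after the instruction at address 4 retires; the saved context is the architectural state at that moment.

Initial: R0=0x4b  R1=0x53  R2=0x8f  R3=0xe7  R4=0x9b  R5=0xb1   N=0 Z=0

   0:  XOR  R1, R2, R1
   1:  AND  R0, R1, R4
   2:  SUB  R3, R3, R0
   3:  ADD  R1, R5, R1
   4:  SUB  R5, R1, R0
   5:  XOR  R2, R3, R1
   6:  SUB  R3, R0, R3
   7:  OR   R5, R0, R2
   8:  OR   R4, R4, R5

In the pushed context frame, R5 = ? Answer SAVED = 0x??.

after  0: R0=0x4b R1=0xdc R2=0x8f R3=0xe7 R4=0x9b R5=0xb1  N=1 Z=0
after  1: R0=0x98 R1=0xdc R2=0x8f R3=0xe7 R4=0x9b R5=0xb1  N=1 Z=0
after  2: R0=0x98 R1=0xdc R2=0x8f R3=0x4f R4=0x9b R5=0xb1  N=0 Z=0
after  3: R0=0x98 R1=0x8d R2=0x8f R3=0x4f R4=0x9b R5=0xb1  N=1 Z=0
after  4: R0=0x98 R1=0x8d R2=0x8f R3=0x4f R4=0x9b R5=0xf5  N=1 Z=0
-- IRQ taken; context saved, return-PC = 5 --

SAVED = 0xf5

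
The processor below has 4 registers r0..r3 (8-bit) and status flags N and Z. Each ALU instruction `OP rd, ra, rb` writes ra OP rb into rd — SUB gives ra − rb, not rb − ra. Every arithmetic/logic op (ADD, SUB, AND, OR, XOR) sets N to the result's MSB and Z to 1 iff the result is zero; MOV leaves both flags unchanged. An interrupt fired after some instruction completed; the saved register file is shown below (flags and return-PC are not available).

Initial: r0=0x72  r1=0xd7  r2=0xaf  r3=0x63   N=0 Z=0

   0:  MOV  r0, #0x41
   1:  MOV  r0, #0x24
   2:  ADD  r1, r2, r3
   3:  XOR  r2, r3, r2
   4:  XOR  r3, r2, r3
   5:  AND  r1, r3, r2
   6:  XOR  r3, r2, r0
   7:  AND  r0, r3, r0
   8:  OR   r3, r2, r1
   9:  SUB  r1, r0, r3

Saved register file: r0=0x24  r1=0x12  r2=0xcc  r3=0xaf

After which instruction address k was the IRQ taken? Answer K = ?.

K = 4

after  0: r0=0x41 r1=0xd7 r2=0xaf r3=0x63  N=0 Z=0
after  1: r0=0x24 r1=0xd7 r2=0xaf r3=0x63  N=0 Z=0
after  2: r0=0x24 r1=0x12 r2=0xaf r3=0x63  N=0 Z=0
after  3: r0=0x24 r1=0x12 r2=0xcc r3=0x63  N=1 Z=0
after  4: r0=0x24 r1=0x12 r2=0xcc r3=0xaf  N=1 Z=0
-- IRQ taken; context saved, return-PC = 5 --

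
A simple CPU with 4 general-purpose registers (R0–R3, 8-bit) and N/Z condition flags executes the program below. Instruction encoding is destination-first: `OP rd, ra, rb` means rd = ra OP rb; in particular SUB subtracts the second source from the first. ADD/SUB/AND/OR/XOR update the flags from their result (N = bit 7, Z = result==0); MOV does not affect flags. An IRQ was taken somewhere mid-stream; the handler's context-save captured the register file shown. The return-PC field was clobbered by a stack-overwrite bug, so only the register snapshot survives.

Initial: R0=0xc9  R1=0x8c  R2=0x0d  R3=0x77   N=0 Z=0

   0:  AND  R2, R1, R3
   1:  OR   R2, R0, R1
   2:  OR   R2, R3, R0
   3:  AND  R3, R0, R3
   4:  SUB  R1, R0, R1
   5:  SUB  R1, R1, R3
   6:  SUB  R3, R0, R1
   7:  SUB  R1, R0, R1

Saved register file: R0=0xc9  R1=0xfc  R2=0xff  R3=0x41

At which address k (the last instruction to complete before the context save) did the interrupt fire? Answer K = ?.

K = 5

after  0: R0=0xc9 R1=0x8c R2=0x04 R3=0x77  N=0 Z=0
after  1: R0=0xc9 R1=0x8c R2=0xcd R3=0x77  N=1 Z=0
after  2: R0=0xc9 R1=0x8c R2=0xff R3=0x77  N=1 Z=0
after  3: R0=0xc9 R1=0x8c R2=0xff R3=0x41  N=0 Z=0
after  4: R0=0xc9 R1=0x3d R2=0xff R3=0x41  N=0 Z=0
after  5: R0=0xc9 R1=0xfc R2=0xff R3=0x41  N=1 Z=0
-- IRQ taken; context saved, return-PC = 6 --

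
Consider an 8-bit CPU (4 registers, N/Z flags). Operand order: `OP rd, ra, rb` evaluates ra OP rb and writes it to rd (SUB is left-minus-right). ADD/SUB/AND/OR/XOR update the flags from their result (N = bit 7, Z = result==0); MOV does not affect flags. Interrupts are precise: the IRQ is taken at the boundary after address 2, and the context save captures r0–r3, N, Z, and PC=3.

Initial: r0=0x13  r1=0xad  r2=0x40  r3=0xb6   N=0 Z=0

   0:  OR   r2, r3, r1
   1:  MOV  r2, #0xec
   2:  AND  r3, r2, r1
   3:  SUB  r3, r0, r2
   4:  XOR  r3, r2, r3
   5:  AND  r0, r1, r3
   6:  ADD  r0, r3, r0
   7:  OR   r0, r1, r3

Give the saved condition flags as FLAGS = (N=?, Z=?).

after  0: r0=0x13 r1=0xad r2=0xbf r3=0xb6  N=1 Z=0
after  1: r0=0x13 r1=0xad r2=0xec r3=0xb6  N=1 Z=0
after  2: r0=0x13 r1=0xad r2=0xec r3=0xac  N=1 Z=0
-- IRQ taken; context saved, return-PC = 3 --

FLAGS = (N=1, Z=0)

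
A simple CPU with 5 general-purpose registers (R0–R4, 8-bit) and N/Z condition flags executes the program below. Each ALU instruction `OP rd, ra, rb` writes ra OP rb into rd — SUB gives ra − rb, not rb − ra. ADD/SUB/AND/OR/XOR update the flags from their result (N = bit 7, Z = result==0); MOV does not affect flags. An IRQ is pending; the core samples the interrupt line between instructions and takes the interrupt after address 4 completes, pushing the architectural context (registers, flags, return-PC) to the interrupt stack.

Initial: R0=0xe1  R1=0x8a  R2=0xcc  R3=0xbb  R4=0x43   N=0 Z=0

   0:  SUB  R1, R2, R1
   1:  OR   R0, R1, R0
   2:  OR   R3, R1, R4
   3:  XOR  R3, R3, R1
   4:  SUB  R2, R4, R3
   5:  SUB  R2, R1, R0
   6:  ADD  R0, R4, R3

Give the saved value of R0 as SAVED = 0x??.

after  0: R0=0xe1 R1=0x42 R2=0xcc R3=0xbb R4=0x43  N=0 Z=0
after  1: R0=0xe3 R1=0x42 R2=0xcc R3=0xbb R4=0x43  N=1 Z=0
after  2: R0=0xe3 R1=0x42 R2=0xcc R3=0x43 R4=0x43  N=0 Z=0
after  3: R0=0xe3 R1=0x42 R2=0xcc R3=0x01 R4=0x43  N=0 Z=0
after  4: R0=0xe3 R1=0x42 R2=0x42 R3=0x01 R4=0x43  N=0 Z=0
-- IRQ taken; context saved, return-PC = 5 --

SAVED = 0xe3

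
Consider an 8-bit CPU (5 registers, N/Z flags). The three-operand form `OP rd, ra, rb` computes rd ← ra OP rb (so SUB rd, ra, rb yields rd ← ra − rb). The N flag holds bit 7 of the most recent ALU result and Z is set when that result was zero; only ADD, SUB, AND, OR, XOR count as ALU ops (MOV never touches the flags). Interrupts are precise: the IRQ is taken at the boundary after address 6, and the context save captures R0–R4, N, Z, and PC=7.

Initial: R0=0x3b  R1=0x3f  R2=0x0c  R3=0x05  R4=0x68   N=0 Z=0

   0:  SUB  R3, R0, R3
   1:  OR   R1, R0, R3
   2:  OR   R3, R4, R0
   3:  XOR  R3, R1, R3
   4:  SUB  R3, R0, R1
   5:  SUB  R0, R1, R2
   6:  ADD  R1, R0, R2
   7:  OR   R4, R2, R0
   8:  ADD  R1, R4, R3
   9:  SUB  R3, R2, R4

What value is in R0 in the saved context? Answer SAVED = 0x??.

after  0: R0=0x3b R1=0x3f R2=0x0c R3=0x36 R4=0x68  N=0 Z=0
after  1: R0=0x3b R1=0x3f R2=0x0c R3=0x36 R4=0x68  N=0 Z=0
after  2: R0=0x3b R1=0x3f R2=0x0c R3=0x7b R4=0x68  N=0 Z=0
after  3: R0=0x3b R1=0x3f R2=0x0c R3=0x44 R4=0x68  N=0 Z=0
after  4: R0=0x3b R1=0x3f R2=0x0c R3=0xfc R4=0x68  N=1 Z=0
after  5: R0=0x33 R1=0x3f R2=0x0c R3=0xfc R4=0x68  N=0 Z=0
after  6: R0=0x33 R1=0x3f R2=0x0c R3=0xfc R4=0x68  N=0 Z=0
-- IRQ taken; context saved, return-PC = 7 --

SAVED = 0x33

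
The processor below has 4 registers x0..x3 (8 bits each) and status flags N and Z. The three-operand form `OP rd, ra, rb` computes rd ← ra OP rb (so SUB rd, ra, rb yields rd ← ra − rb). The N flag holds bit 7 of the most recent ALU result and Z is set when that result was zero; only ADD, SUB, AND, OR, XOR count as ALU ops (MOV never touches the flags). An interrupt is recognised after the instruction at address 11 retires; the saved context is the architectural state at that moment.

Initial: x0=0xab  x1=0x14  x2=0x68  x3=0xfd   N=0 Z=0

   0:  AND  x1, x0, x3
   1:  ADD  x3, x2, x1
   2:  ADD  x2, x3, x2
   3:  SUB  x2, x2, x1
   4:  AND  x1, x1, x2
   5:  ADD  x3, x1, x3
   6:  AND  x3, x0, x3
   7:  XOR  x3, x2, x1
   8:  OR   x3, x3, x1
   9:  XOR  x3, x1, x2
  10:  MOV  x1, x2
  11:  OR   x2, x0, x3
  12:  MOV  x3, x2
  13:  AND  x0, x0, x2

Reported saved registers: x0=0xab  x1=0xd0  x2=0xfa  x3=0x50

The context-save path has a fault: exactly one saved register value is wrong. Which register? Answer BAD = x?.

BAD = x2

after  0: x0=0xab x1=0xa9 x2=0x68 x3=0xfd  N=1 Z=0
after  1: x0=0xab x1=0xa9 x2=0x68 x3=0x11  N=0 Z=0
after  2: x0=0xab x1=0xa9 x2=0x79 x3=0x11  N=0 Z=0
after  3: x0=0xab x1=0xa9 x2=0xd0 x3=0x11  N=1 Z=0
after  4: x0=0xab x1=0x80 x2=0xd0 x3=0x11  N=1 Z=0
after  5: x0=0xab x1=0x80 x2=0xd0 x3=0x91  N=1 Z=0
after  6: x0=0xab x1=0x80 x2=0xd0 x3=0x81  N=1 Z=0
after  7: x0=0xab x1=0x80 x2=0xd0 x3=0x50  N=0 Z=0
after  8: x0=0xab x1=0x80 x2=0xd0 x3=0xd0  N=1 Z=0
after  9: x0=0xab x1=0x80 x2=0xd0 x3=0x50  N=0 Z=0
after 10: x0=0xab x1=0xd0 x2=0xd0 x3=0x50  N=0 Z=0
after 11: x0=0xab x1=0xd0 x2=0xfb x3=0x50  N=1 Z=0
-- IRQ taken; context saved, return-PC = 12 --
mismatch: x2: reported 0xfa vs actual 0xfb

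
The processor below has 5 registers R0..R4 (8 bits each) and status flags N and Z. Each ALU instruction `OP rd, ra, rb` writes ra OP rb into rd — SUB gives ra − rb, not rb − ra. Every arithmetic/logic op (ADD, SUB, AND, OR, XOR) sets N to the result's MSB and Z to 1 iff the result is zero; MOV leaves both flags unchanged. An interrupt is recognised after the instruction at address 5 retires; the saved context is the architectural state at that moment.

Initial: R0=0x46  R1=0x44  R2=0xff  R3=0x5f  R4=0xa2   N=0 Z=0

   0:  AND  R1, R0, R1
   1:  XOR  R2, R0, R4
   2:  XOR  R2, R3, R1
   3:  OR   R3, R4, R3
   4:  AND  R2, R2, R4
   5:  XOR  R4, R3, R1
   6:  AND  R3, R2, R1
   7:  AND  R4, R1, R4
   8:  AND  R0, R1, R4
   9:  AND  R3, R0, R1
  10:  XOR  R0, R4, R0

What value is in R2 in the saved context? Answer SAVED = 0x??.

SAVED = 0x02

after  0: R0=0x46 R1=0x44 R2=0xff R3=0x5f R4=0xa2  N=0 Z=0
after  1: R0=0x46 R1=0x44 R2=0xe4 R3=0x5f R4=0xa2  N=1 Z=0
after  2: R0=0x46 R1=0x44 R2=0x1b R3=0x5f R4=0xa2  N=0 Z=0
after  3: R0=0x46 R1=0x44 R2=0x1b R3=0xff R4=0xa2  N=1 Z=0
after  4: R0=0x46 R1=0x44 R2=0x02 R3=0xff R4=0xa2  N=0 Z=0
after  5: R0=0x46 R1=0x44 R2=0x02 R3=0xff R4=0xbb  N=1 Z=0
-- IRQ taken; context saved, return-PC = 6 --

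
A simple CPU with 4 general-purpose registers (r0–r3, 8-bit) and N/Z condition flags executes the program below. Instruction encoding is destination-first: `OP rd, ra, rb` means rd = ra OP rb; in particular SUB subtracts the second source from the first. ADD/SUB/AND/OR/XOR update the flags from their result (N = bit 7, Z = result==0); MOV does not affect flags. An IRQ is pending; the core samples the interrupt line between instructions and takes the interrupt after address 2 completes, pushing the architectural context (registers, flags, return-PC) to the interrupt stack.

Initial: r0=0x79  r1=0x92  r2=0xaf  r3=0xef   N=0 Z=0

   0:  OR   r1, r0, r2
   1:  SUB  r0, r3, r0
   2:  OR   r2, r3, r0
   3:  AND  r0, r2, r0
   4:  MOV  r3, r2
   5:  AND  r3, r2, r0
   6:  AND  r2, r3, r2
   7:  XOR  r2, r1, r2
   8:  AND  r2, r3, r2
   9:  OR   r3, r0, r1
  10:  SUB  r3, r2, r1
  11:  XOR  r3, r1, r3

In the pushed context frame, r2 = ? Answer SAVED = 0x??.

SAVED = 0xff

after  0: r0=0x79 r1=0xff r2=0xaf r3=0xef  N=1 Z=0
after  1: r0=0x76 r1=0xff r2=0xaf r3=0xef  N=0 Z=0
after  2: r0=0x76 r1=0xff r2=0xff r3=0xef  N=1 Z=0
-- IRQ taken; context saved, return-PC = 3 --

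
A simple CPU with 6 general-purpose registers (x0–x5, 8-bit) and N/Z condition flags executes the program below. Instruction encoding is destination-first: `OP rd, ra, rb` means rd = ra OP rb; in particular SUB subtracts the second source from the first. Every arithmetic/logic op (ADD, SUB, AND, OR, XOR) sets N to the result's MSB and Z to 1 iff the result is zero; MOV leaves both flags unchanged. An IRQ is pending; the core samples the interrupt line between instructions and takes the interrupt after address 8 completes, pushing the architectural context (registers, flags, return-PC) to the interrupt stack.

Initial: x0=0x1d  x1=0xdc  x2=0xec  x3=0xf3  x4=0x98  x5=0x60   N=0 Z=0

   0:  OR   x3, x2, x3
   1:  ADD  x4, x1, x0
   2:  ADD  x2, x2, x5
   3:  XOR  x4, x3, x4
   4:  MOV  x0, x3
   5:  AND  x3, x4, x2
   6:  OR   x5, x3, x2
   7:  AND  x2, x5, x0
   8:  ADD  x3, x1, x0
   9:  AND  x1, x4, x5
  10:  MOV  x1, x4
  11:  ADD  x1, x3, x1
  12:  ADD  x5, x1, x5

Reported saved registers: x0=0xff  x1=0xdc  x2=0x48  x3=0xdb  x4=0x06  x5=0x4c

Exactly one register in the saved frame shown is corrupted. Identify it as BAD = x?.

after  0: x0=0x1d x1=0xdc x2=0xec x3=0xff x4=0x98 x5=0x60  N=1 Z=0
after  1: x0=0x1d x1=0xdc x2=0xec x3=0xff x4=0xf9 x5=0x60  N=1 Z=0
after  2: x0=0x1d x1=0xdc x2=0x4c x3=0xff x4=0xf9 x5=0x60  N=0 Z=0
after  3: x0=0x1d x1=0xdc x2=0x4c x3=0xff x4=0x06 x5=0x60  N=0 Z=0
after  4: x0=0xff x1=0xdc x2=0x4c x3=0xff x4=0x06 x5=0x60  N=0 Z=0
after  5: x0=0xff x1=0xdc x2=0x4c x3=0x04 x4=0x06 x5=0x60  N=0 Z=0
after  6: x0=0xff x1=0xdc x2=0x4c x3=0x04 x4=0x06 x5=0x4c  N=0 Z=0
after  7: x0=0xff x1=0xdc x2=0x4c x3=0x04 x4=0x06 x5=0x4c  N=0 Z=0
after  8: x0=0xff x1=0xdc x2=0x4c x3=0xdb x4=0x06 x5=0x4c  N=1 Z=0
-- IRQ taken; context saved, return-PC = 9 --
mismatch: x2: reported 0x48 vs actual 0x4c

BAD = x2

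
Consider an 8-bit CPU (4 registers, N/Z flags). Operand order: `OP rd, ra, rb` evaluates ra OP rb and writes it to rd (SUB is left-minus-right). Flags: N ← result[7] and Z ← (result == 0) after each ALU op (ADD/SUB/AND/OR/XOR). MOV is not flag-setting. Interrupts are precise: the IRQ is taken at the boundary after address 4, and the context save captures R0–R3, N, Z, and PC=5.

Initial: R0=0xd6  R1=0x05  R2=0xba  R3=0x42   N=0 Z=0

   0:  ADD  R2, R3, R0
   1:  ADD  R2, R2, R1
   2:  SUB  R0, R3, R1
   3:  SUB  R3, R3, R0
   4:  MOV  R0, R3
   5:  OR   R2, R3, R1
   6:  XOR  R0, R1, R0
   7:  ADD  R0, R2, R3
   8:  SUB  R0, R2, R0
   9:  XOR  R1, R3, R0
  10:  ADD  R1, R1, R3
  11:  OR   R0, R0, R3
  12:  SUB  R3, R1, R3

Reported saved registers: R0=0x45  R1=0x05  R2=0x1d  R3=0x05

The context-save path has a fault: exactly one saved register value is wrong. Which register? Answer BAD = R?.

BAD = R0

after  0: R0=0xd6 R1=0x05 R2=0x18 R3=0x42  N=0 Z=0
after  1: R0=0xd6 R1=0x05 R2=0x1d R3=0x42  N=0 Z=0
after  2: R0=0x3d R1=0x05 R2=0x1d R3=0x42  N=0 Z=0
after  3: R0=0x3d R1=0x05 R2=0x1d R3=0x05  N=0 Z=0
after  4: R0=0x05 R1=0x05 R2=0x1d R3=0x05  N=0 Z=0
-- IRQ taken; context saved, return-PC = 5 --
mismatch: R0: reported 0x45 vs actual 0x05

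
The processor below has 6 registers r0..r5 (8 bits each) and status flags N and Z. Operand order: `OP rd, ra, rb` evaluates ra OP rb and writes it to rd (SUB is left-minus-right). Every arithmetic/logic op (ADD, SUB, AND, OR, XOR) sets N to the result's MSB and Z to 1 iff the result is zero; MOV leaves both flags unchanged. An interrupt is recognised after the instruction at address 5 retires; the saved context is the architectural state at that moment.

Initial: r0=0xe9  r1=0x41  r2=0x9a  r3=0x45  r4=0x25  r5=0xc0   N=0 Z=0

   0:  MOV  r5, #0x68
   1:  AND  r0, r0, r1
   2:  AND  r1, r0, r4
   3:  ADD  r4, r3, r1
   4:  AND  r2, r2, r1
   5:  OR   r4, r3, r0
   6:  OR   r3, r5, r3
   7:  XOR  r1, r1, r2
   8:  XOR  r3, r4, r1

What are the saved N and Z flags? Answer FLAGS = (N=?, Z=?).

FLAGS = (N=0, Z=0)

after  0: r0=0xe9 r1=0x41 r2=0x9a r3=0x45 r4=0x25 r5=0x68  N=0 Z=0
after  1: r0=0x41 r1=0x41 r2=0x9a r3=0x45 r4=0x25 r5=0x68  N=0 Z=0
after  2: r0=0x41 r1=0x01 r2=0x9a r3=0x45 r4=0x25 r5=0x68  N=0 Z=0
after  3: r0=0x41 r1=0x01 r2=0x9a r3=0x45 r4=0x46 r5=0x68  N=0 Z=0
after  4: r0=0x41 r1=0x01 r2=0x00 r3=0x45 r4=0x46 r5=0x68  N=0 Z=1
after  5: r0=0x41 r1=0x01 r2=0x00 r3=0x45 r4=0x45 r5=0x68  N=0 Z=0
-- IRQ taken; context saved, return-PC = 6 --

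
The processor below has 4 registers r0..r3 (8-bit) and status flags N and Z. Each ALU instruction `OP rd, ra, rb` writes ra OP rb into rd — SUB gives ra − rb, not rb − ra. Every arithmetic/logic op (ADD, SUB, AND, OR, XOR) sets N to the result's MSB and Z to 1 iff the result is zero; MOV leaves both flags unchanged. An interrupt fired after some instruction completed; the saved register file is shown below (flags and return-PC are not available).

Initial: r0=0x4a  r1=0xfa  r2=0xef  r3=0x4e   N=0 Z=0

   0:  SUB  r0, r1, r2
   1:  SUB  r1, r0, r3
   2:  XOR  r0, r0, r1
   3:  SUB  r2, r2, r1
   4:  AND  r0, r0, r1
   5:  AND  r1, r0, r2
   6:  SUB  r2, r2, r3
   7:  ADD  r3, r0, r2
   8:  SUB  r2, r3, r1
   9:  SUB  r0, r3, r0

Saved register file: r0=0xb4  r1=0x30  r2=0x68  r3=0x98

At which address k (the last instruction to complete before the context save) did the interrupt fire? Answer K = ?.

K = 8

after  0: r0=0x0b r1=0xfa r2=0xef r3=0x4e  N=0 Z=0
after  1: r0=0x0b r1=0xbd r2=0xef r3=0x4e  N=1 Z=0
after  2: r0=0xb6 r1=0xbd r2=0xef r3=0x4e  N=1 Z=0
after  3: r0=0xb6 r1=0xbd r2=0x32 r3=0x4e  N=0 Z=0
after  4: r0=0xb4 r1=0xbd r2=0x32 r3=0x4e  N=1 Z=0
after  5: r0=0xb4 r1=0x30 r2=0x32 r3=0x4e  N=0 Z=0
after  6: r0=0xb4 r1=0x30 r2=0xe4 r3=0x4e  N=1 Z=0
after  7: r0=0xb4 r1=0x30 r2=0xe4 r3=0x98  N=1 Z=0
after  8: r0=0xb4 r1=0x30 r2=0x68 r3=0x98  N=0 Z=0
-- IRQ taken; context saved, return-PC = 9 --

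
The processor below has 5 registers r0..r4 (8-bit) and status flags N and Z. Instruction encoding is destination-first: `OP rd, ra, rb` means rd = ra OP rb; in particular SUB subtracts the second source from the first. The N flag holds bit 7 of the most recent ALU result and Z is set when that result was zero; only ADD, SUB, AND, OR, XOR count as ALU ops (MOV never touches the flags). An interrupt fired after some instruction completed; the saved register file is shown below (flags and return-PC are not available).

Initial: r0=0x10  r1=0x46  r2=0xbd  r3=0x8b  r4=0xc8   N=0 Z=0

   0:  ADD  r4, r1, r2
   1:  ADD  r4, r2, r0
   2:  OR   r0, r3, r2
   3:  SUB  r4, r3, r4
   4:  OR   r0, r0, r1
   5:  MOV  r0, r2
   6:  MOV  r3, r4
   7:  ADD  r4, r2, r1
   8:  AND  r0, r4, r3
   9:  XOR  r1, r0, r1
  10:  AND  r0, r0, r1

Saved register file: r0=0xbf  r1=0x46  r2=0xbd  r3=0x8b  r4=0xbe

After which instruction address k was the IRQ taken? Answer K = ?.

after  0: r0=0x10 r1=0x46 r2=0xbd r3=0x8b r4=0x03  N=0 Z=0
after  1: r0=0x10 r1=0x46 r2=0xbd r3=0x8b r4=0xcd  N=1 Z=0
after  2: r0=0xbf r1=0x46 r2=0xbd r3=0x8b r4=0xcd  N=1 Z=0
after  3: r0=0xbf r1=0x46 r2=0xbd r3=0x8b r4=0xbe  N=1 Z=0
-- IRQ taken; context saved, return-PC = 4 --

K = 3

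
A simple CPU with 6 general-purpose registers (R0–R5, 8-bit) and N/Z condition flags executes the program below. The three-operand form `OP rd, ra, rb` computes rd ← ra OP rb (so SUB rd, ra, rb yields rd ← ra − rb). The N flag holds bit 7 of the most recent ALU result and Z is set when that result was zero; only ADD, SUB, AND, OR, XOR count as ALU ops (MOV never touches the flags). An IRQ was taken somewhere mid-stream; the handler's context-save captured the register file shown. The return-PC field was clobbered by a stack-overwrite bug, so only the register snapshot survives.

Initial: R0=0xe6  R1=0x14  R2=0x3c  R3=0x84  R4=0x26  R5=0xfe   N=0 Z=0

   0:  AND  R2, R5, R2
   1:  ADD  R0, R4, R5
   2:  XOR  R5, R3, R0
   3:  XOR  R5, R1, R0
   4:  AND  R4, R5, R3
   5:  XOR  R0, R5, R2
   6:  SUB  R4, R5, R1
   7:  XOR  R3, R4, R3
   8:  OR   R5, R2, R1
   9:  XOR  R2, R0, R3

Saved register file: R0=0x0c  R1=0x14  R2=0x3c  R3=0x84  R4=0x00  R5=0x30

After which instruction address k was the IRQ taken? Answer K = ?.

K = 5

after  0: R0=0xe6 R1=0x14 R2=0x3c R3=0x84 R4=0x26 R5=0xfe  N=0 Z=0
after  1: R0=0x24 R1=0x14 R2=0x3c R3=0x84 R4=0x26 R5=0xfe  N=0 Z=0
after  2: R0=0x24 R1=0x14 R2=0x3c R3=0x84 R4=0x26 R5=0xa0  N=1 Z=0
after  3: R0=0x24 R1=0x14 R2=0x3c R3=0x84 R4=0x26 R5=0x30  N=0 Z=0
after  4: R0=0x24 R1=0x14 R2=0x3c R3=0x84 R4=0x00 R5=0x30  N=0 Z=1
after  5: R0=0x0c R1=0x14 R2=0x3c R3=0x84 R4=0x00 R5=0x30  N=0 Z=0
-- IRQ taken; context saved, return-PC = 6 --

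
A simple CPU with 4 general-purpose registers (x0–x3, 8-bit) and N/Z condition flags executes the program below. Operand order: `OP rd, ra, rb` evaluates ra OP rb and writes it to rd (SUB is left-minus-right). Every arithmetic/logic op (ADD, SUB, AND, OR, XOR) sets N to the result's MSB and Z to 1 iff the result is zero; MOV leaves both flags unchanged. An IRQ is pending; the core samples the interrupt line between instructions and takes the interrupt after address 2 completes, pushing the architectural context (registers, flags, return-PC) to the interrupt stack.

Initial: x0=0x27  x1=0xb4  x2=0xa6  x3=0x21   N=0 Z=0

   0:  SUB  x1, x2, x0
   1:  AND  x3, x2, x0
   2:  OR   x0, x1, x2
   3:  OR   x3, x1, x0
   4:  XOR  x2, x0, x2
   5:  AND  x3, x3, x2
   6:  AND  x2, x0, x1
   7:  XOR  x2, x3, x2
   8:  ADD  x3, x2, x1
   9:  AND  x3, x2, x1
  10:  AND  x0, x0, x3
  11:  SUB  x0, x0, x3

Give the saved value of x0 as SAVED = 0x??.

SAVED = 0xff

after  0: x0=0x27 x1=0x7f x2=0xa6 x3=0x21  N=0 Z=0
after  1: x0=0x27 x1=0x7f x2=0xa6 x3=0x26  N=0 Z=0
after  2: x0=0xff x1=0x7f x2=0xa6 x3=0x26  N=1 Z=0
-- IRQ taken; context saved, return-PC = 3 --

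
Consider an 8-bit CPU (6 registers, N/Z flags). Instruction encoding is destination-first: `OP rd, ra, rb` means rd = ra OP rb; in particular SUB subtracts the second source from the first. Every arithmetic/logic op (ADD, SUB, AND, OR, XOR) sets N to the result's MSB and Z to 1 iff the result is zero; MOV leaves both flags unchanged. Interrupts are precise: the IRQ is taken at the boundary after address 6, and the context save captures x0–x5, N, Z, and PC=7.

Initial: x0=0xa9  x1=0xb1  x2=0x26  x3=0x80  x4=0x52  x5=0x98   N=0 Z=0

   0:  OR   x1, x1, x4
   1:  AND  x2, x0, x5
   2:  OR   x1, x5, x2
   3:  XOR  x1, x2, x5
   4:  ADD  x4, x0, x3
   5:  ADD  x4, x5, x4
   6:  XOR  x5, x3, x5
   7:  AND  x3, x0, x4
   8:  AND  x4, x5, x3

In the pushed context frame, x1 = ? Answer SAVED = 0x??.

after  0: x0=0xa9 x1=0xf3 x2=0x26 x3=0x80 x4=0x52 x5=0x98  N=1 Z=0
after  1: x0=0xa9 x1=0xf3 x2=0x88 x3=0x80 x4=0x52 x5=0x98  N=1 Z=0
after  2: x0=0xa9 x1=0x98 x2=0x88 x3=0x80 x4=0x52 x5=0x98  N=1 Z=0
after  3: x0=0xa9 x1=0x10 x2=0x88 x3=0x80 x4=0x52 x5=0x98  N=0 Z=0
after  4: x0=0xa9 x1=0x10 x2=0x88 x3=0x80 x4=0x29 x5=0x98  N=0 Z=0
after  5: x0=0xa9 x1=0x10 x2=0x88 x3=0x80 x4=0xc1 x5=0x98  N=1 Z=0
after  6: x0=0xa9 x1=0x10 x2=0x88 x3=0x80 x4=0xc1 x5=0x18  N=0 Z=0
-- IRQ taken; context saved, return-PC = 7 --

SAVED = 0x10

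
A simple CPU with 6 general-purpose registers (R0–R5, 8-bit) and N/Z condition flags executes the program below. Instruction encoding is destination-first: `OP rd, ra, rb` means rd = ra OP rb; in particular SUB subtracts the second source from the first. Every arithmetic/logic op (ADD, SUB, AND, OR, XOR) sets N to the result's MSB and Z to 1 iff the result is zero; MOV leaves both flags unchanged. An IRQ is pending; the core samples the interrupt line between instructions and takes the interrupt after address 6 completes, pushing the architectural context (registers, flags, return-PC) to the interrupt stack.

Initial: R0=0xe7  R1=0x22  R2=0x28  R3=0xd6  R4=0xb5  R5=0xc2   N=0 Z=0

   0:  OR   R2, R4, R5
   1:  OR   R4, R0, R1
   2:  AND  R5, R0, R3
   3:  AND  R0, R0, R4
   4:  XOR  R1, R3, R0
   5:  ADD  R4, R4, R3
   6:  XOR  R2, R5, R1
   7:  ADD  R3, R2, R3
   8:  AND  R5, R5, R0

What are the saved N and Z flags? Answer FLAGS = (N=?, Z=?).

after  0: R0=0xe7 R1=0x22 R2=0xf7 R3=0xd6 R4=0xb5 R5=0xc2  N=1 Z=0
after  1: R0=0xe7 R1=0x22 R2=0xf7 R3=0xd6 R4=0xe7 R5=0xc2  N=1 Z=0
after  2: R0=0xe7 R1=0x22 R2=0xf7 R3=0xd6 R4=0xe7 R5=0xc6  N=1 Z=0
after  3: R0=0xe7 R1=0x22 R2=0xf7 R3=0xd6 R4=0xe7 R5=0xc6  N=1 Z=0
after  4: R0=0xe7 R1=0x31 R2=0xf7 R3=0xd6 R4=0xe7 R5=0xc6  N=0 Z=0
after  5: R0=0xe7 R1=0x31 R2=0xf7 R3=0xd6 R4=0xbd R5=0xc6  N=1 Z=0
after  6: R0=0xe7 R1=0x31 R2=0xf7 R3=0xd6 R4=0xbd R5=0xc6  N=1 Z=0
-- IRQ taken; context saved, return-PC = 7 --

FLAGS = (N=1, Z=0)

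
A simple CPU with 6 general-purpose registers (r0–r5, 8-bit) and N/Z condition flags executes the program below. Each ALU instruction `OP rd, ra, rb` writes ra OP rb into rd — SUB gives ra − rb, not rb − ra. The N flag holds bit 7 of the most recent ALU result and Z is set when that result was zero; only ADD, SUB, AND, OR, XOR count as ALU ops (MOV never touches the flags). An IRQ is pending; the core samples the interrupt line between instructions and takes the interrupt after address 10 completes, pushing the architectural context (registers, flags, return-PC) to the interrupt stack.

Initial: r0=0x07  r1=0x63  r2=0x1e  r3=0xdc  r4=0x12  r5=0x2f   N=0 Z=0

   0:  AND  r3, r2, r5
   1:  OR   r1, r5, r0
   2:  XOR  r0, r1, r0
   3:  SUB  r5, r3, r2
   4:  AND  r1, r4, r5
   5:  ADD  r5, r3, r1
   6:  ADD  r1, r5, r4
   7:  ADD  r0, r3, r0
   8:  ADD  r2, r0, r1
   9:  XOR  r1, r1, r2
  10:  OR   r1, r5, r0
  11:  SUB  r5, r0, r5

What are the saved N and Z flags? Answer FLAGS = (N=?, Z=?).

after  0: r0=0x07 r1=0x63 r2=0x1e r3=0x0e r4=0x12 r5=0x2f  N=0 Z=0
after  1: r0=0x07 r1=0x2f r2=0x1e r3=0x0e r4=0x12 r5=0x2f  N=0 Z=0
after  2: r0=0x28 r1=0x2f r2=0x1e r3=0x0e r4=0x12 r5=0x2f  N=0 Z=0
after  3: r0=0x28 r1=0x2f r2=0x1e r3=0x0e r4=0x12 r5=0xf0  N=1 Z=0
after  4: r0=0x28 r1=0x10 r2=0x1e r3=0x0e r4=0x12 r5=0xf0  N=0 Z=0
after  5: r0=0x28 r1=0x10 r2=0x1e r3=0x0e r4=0x12 r5=0x1e  N=0 Z=0
after  6: r0=0x28 r1=0x30 r2=0x1e r3=0x0e r4=0x12 r5=0x1e  N=0 Z=0
after  7: r0=0x36 r1=0x30 r2=0x1e r3=0x0e r4=0x12 r5=0x1e  N=0 Z=0
after  8: r0=0x36 r1=0x30 r2=0x66 r3=0x0e r4=0x12 r5=0x1e  N=0 Z=0
after  9: r0=0x36 r1=0x56 r2=0x66 r3=0x0e r4=0x12 r5=0x1e  N=0 Z=0
after 10: r0=0x36 r1=0x3e r2=0x66 r3=0x0e r4=0x12 r5=0x1e  N=0 Z=0
-- IRQ taken; context saved, return-PC = 11 --

FLAGS = (N=0, Z=0)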